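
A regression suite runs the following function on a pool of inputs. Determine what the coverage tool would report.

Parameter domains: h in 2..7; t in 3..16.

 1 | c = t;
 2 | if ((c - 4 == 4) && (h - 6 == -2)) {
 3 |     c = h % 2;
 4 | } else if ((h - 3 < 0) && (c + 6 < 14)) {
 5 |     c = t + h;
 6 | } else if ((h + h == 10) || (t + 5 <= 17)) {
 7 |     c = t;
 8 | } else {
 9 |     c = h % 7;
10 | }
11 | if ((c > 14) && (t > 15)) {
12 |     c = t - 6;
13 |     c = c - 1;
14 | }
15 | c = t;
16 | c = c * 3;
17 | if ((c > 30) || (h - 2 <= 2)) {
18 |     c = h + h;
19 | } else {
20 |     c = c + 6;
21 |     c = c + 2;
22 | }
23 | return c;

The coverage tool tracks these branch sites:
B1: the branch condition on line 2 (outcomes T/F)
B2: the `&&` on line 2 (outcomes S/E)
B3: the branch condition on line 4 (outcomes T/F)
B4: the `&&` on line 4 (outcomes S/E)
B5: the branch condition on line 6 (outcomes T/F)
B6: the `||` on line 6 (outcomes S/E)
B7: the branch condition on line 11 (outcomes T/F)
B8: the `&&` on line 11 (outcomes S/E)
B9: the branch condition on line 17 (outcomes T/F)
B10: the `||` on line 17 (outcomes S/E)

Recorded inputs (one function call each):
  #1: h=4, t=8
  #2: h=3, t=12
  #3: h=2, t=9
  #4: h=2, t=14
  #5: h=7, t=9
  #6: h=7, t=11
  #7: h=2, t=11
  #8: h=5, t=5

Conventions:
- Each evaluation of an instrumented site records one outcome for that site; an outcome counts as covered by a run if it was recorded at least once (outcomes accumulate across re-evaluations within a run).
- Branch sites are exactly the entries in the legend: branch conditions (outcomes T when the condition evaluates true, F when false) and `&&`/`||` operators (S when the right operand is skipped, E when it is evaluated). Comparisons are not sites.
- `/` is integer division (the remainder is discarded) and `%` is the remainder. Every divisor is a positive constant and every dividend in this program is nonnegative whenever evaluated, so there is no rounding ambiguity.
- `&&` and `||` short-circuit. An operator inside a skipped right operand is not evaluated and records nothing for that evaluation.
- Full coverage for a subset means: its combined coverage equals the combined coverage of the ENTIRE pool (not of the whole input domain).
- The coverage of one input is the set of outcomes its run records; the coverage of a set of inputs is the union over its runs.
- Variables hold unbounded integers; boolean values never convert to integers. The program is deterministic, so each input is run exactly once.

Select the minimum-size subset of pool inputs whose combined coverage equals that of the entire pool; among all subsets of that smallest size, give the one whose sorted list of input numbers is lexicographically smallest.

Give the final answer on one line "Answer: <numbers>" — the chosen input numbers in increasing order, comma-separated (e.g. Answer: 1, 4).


test 1 (h=4, t=8) fires B2->E, B1->T, B8->S, B7->F, B10->E, B9->T; hits B1=T, B2=E, B7=F, B8=S, B9=T, B10=E
test 2 (h=3, t=12) fires B2->S, B1->F, B4->S, B3->F, B6->E, B5->T, B8->S, B7->F, B10->S, B9->T; hits B1=F, B2=S, B3=F, B4=S, B5=T, B6=E, B7=F, B8=S, B9=T, B10=S
test 3 (h=2, t=9) fires B2->S, B1->F, B4->E, B3->F, B6->E, B5->T, B8->S, B7->F, B10->E, B9->T; hits B1=F, B2=S, B3=F, B4=E, B5=T, B6=E, B7=F, B8=S, B9=T, B10=E
test 4 (h=2, t=14) fires B2->S, B1->F, B4->E, B3->F, B6->E, B5->F, B8->S, B7->F, B10->S, B9->T; hits B1=F, B2=S, B3=F, B4=E, B5=F, B6=E, B7=F, B8=S, B9=T, B10=S
test 5 (h=7, t=9) fires B2->S, B1->F, B4->S, B3->F, B6->E, B5->T, B8->S, B7->F, B10->E, B9->F; hits B1=F, B2=S, B3=F, B4=S, B5=T, B6=E, B7=F, B8=S, B9=F, B10=E
test 6 (h=7, t=11) fires B2->S, B1->F, B4->S, B3->F, B6->E, B5->T, B8->S, B7->F, B10->S, B9->T; hits B1=F, B2=S, B3=F, B4=S, B5=T, B6=E, B7=F, B8=S, B9=T, B10=S
test 7 (h=2, t=11) fires B2->S, B1->F, B4->E, B3->F, B6->E, B5->T, B8->S, B7->F, B10->S, B9->T; hits B1=F, B2=S, B3=F, B4=E, B5=T, B6=E, B7=F, B8=S, B9=T, B10=S
test 8 (h=5, t=5) fires B2->S, B1->F, B4->S, B3->F, B6->S, B5->T, B8->S, B7->F, B10->E, B9->F; hits B1=F, B2=S, B3=F, B4=S, B5=T, B6=S, B7=F, B8=S, B9=F, B10=E
union over all inputs: B1=T, B1=F, B2=S, B2=E, B3=F, B4=S, B4=E, B5=T, B5=F, B6=S, B6=E, B7=F, B8=S, B9=T, B9=F, B10=S, B10=E (17 outcomes)
no size-1 subset reaches all 17 outcomes (best union: 10/17)
no size-2 subset reaches all 17 outcomes (best union: 15/17)
the canonical winner is {1, 4, 8}: size 3, full 17-outcome coverage, earliest index list among size-3 covers
Answer: 1, 4, 8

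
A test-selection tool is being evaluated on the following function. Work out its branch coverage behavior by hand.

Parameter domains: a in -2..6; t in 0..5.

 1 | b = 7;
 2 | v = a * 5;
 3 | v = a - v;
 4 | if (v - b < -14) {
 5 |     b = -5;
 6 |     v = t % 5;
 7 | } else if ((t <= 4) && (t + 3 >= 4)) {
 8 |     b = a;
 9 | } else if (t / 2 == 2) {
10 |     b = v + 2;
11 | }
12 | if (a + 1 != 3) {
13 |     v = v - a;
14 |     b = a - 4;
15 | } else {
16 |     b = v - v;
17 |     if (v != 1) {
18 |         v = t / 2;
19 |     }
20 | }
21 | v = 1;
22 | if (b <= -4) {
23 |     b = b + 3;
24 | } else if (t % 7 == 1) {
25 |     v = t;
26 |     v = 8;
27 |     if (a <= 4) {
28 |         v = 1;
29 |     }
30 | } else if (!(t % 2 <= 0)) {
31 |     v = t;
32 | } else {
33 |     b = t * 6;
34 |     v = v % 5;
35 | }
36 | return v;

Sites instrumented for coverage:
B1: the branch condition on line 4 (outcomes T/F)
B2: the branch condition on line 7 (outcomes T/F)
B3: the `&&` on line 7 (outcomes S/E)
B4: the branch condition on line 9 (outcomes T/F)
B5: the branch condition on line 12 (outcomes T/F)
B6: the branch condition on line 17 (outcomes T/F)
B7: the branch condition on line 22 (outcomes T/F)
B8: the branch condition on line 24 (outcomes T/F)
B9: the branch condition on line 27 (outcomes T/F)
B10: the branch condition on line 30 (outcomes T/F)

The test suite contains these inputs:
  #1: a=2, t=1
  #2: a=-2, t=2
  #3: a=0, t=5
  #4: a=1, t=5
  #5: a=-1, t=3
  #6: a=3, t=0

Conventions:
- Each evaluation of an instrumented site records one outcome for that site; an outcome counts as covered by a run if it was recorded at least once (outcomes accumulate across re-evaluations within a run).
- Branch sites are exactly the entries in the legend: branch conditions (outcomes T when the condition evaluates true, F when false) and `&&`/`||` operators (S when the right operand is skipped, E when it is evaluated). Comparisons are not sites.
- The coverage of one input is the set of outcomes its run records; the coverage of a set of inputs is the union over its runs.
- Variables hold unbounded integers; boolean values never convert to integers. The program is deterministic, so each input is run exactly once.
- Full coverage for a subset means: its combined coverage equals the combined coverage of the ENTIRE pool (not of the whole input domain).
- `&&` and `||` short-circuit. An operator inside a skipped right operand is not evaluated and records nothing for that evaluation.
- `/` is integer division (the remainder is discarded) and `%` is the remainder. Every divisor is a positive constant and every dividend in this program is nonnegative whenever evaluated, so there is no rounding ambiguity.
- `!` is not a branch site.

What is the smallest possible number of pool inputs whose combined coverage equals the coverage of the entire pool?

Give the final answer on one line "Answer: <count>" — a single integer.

input #1, a=2, t=1: events B1->T, B5->F, B6->F, B7->F, B8->T, B9->T; outcomes B1=T, B5=F, B6=F, B7=F, B8=T, B9=T
input #2, a=-2, t=2: events B1->F, B3->E, B2->T, B5->T, B7->T; outcomes B1=F, B2=T, B3=E, B5=T, B7=T
input #3, a=0, t=5: events B1->F, B3->S, B2->F, B4->T, B5->T, B7->T; outcomes B1=F, B2=F, B3=S, B4=T, B5=T, B7=T
input #4, a=1, t=5: events B1->F, B3->S, B2->F, B4->T, B5->T, B7->F, B8->F, B10->T; outcomes B1=F, B2=F, B3=S, B4=T, B5=T, B7=F, B8=F, B10=T
input #5, a=-1, t=3: events B1->F, B3->E, B2->T, B5->T, B7->T; outcomes B1=F, B2=T, B3=E, B5=T, B7=T
input #6, a=3, t=0: events B1->T, B5->T, B7->F, B8->F, B10->F; outcomes B1=T, B5=T, B7=F, B8=F, B10=F
union over all inputs: B1=T, B1=F, B2=T, B2=F, B3=S, B3=E, B4=T, B5=T, B5=F, B6=F, B7=T, B7=F, B8=T, B8=F, B9=T, B10=T, B10=F (17 outcomes)
checked all size-1 subsets: none covers 17 outcomes (max 8/17)
checked all size-2 subsets: none covers 17 outcomes (max 13/17)
checked all size-3 subsets: none covers 17 outcomes (max 16/17)
at size 4, {1, 2, 4, 6} reaches all 17 outcomes; every lexicographically earlier size-4 subset fails

Answer: 4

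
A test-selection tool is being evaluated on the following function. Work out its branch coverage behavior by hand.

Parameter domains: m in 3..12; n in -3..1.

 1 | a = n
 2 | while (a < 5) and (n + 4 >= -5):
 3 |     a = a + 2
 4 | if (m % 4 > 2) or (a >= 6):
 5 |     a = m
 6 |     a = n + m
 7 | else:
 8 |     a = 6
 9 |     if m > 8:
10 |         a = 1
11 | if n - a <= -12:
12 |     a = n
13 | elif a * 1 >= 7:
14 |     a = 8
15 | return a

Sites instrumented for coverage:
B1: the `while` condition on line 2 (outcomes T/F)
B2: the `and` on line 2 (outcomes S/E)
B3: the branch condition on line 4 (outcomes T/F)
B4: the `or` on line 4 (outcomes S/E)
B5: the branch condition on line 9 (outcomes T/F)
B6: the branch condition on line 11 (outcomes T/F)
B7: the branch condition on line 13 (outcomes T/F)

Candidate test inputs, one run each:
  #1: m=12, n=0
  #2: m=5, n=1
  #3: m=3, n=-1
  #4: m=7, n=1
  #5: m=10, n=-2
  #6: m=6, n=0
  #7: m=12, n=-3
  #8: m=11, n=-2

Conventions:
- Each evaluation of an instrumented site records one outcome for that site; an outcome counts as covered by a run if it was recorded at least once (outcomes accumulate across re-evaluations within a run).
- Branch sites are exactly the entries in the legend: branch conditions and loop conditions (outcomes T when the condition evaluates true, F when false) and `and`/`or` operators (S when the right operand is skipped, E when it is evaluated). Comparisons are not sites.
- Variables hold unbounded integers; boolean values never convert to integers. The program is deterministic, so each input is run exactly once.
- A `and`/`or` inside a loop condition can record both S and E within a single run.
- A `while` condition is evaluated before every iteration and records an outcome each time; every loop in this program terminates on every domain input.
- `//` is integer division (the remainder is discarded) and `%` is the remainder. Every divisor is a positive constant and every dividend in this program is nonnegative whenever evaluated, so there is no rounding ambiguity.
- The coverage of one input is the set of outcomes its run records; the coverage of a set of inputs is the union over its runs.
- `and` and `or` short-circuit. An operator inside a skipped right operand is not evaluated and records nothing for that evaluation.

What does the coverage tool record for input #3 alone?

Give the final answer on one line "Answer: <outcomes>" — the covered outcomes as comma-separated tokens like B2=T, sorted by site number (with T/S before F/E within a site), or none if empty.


Event log for input #3 (m=3, n=-1):
  B2->E, B1->T, B2->E, B1->T, B2->E, B1->T, B2->S, B1->F, B4->S, B3->T
  B6->F, B7->F
as a set, this run covers: B1=T, B1=F, B2=S, B2=E, B3=T, B4=S, B6=F, B7=F
Answer: B1=T, B1=F, B2=S, B2=E, B3=T, B4=S, B6=F, B7=F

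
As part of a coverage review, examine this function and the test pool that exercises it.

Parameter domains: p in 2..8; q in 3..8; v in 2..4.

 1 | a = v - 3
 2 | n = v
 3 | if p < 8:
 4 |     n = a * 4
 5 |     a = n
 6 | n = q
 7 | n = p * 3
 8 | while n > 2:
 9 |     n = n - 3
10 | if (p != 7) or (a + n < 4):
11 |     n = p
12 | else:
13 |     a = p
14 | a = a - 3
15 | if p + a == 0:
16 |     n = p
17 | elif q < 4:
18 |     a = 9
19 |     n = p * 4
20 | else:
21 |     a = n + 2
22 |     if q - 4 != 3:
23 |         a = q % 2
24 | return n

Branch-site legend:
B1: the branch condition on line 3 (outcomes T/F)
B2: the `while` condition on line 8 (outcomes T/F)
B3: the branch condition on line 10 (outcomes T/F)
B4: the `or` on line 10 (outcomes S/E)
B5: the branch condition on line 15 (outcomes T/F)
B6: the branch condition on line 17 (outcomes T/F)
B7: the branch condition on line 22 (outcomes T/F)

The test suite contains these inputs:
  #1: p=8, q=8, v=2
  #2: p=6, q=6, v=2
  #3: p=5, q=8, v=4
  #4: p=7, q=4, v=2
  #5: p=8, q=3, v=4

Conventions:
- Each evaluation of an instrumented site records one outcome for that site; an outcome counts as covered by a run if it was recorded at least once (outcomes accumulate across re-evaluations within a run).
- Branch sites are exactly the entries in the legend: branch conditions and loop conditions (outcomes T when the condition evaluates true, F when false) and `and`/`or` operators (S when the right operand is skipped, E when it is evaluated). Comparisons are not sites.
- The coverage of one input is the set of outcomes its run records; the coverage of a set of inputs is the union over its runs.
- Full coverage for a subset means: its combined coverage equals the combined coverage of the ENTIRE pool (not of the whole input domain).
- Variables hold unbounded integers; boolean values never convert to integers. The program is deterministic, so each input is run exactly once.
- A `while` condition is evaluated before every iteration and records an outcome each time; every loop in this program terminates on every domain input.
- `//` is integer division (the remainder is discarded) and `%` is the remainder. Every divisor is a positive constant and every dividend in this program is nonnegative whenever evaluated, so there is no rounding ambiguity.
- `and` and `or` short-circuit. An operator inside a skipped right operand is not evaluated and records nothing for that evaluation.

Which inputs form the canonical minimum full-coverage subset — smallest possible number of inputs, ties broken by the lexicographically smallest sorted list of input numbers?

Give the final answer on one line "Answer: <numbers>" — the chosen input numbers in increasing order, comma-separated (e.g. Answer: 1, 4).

#1 (p=8, q=8, v=2) -> covered: B1=F, B2=T, B2=F, B3=T, B4=S, B5=F, B6=F, B7=T
#2 (p=6, q=6, v=2) -> covered: B1=T, B2=T, B2=F, B3=T, B4=S, B5=F, B6=F, B7=T
#3 (p=5, q=8, v=4) -> covered: B1=T, B2=T, B2=F, B3=T, B4=S, B5=F, B6=F, B7=T
#4 (p=7, q=4, v=2) -> covered: B1=T, B2=T, B2=F, B3=T, B4=E, B5=T
#5 (p=8, q=3, v=4) -> covered: B1=F, B2=T, B2=F, B3=T, B4=S, B5=F, B6=T
the full pool covers 12 outcomes: B1=T, B1=F, B2=T, B2=F, B3=T, B4=S, B4=E, B5=T, B5=F, B6=T, B6=F, B7=T
checked all size-1 subsets: none covers 12 outcomes (max 8/12)
checked all size-2 subsets: none covers 12 outcomes (max 11/12)
inputs {1, 4, 5} (size 3) cover everything; no size-3 subset with a lexicographically smaller index list covers all 12

Answer: 1, 4, 5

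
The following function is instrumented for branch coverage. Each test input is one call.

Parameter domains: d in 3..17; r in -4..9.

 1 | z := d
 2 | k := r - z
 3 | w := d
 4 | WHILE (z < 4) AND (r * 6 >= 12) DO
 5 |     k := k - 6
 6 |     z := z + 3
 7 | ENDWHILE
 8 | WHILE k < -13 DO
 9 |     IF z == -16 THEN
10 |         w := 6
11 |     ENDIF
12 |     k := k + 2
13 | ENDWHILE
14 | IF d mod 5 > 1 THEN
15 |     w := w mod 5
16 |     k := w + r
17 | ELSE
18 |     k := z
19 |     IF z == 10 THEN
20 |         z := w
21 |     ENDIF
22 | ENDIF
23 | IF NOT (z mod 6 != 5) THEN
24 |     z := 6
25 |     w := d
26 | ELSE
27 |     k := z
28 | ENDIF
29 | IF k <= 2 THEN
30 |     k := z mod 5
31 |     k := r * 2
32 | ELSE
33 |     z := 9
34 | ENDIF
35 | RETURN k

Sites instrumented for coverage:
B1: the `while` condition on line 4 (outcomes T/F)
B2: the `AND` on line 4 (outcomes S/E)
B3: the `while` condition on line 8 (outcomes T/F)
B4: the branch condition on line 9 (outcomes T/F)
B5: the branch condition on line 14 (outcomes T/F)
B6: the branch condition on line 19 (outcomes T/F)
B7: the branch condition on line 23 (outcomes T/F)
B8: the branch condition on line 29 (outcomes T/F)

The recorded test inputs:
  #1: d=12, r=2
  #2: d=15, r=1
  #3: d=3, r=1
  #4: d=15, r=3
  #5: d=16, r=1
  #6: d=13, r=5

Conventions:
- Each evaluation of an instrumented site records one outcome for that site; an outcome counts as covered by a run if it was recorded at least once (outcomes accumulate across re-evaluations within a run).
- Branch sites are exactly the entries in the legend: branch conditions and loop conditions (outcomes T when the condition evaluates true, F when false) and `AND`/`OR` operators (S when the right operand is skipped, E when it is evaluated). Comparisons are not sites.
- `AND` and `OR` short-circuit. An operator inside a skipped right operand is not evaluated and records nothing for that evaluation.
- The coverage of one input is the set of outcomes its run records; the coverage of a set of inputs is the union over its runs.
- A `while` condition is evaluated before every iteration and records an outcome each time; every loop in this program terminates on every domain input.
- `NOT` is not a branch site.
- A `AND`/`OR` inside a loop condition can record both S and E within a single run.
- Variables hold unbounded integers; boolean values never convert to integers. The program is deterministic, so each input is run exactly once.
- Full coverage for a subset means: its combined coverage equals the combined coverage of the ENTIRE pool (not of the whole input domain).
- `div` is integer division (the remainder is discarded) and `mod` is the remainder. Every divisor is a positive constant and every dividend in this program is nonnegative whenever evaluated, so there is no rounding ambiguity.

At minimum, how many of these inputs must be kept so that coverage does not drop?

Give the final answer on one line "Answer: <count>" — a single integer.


test 1 (d=12, r=2) fires B2->S, B1->F, B3->F, B5->T, B7->F, B8->F; hits B1=F, B2=S, B3=F, B5=T, B7=F, B8=F
test 2 (d=15, r=1) fires B2->S, B1->F, B3->T, B4->F, B3->F, B5->F, B6->F, B7->F, B8->F; hits B1=F, B2=S, B3=T, B3=F, B4=F, B5=F, B6=F, B7=F, B8=F
test 3 (d=3, r=1) fires B2->E, B1->F, B3->F, B5->T, B7->F, B8->F; hits B1=F, B2=E, B3=F, B5=T, B7=F, B8=F
test 4 (d=15, r=3) fires B2->S, B1->F, B3->F, B5->F, B6->F, B7->F, B8->F; hits B1=F, B2=S, B3=F, B5=F, B6=F, B7=F, B8=F
test 5 (d=16, r=1) fires B2->S, B1->F, B3->T, B4->F, B3->F, B5->F, B6->F, B7->F, B8->F; hits B1=F, B2=S, B3=T, B3=F, B4=F, B5=F, B6=F, B7=F, B8=F
test 6 (d=13, r=5) fires B2->S, B1->F, B3->F, B5->T, B7->F, B8->F; hits B1=F, B2=S, B3=F, B5=T, B7=F, B8=F
pool-wide coverage (11 outcomes): B1=F, B2=S, B2=E, B3=T, B3=F, B4=F, B5=T, B5=F, B6=F, B7=F, B8=F
every size-1 subset falls short of the 11 outcomes (best: 9/11)
inputs {2, 3} (size 2) cover everything; no size-2 subset with a lexicographically smaller index list covers all 11
Answer: 2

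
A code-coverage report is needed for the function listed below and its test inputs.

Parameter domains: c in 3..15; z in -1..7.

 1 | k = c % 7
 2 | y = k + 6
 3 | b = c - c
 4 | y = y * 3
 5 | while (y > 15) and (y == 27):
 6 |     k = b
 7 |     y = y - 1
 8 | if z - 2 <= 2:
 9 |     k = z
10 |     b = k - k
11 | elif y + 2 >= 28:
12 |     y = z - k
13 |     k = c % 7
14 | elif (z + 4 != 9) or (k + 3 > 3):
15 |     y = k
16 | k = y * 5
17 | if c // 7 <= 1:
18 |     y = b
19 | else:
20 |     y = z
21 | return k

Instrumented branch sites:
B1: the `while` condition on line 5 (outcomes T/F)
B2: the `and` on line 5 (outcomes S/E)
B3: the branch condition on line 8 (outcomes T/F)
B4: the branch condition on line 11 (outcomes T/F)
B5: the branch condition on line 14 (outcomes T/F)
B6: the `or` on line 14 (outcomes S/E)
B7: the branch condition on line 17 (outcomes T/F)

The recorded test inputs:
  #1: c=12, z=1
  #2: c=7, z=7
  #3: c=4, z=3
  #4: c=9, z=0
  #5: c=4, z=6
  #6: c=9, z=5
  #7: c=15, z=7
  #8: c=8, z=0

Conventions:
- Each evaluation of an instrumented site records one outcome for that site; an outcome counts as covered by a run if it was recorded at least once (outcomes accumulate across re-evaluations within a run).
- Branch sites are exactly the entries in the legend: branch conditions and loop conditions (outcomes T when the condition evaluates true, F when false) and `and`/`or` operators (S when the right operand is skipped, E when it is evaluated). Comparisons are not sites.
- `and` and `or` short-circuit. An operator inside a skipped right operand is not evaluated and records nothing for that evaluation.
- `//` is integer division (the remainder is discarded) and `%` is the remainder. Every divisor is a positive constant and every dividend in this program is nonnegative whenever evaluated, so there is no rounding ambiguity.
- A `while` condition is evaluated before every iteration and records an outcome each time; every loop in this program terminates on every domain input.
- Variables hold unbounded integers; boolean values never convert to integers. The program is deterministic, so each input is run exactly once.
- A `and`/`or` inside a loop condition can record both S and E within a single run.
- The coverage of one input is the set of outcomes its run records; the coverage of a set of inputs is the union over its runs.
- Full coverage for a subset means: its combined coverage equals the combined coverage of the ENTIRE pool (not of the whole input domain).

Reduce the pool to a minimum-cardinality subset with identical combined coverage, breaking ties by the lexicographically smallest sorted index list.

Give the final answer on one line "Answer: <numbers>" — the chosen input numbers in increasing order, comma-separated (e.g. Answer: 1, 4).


test 1 (c=12, z=1) hits B1=F, B2=E, B3=T, B7=T
test 2 (c=7, z=7) hits B1=F, B2=E, B3=F, B4=F, B5=T, B6=S, B7=T
test 3 (c=4, z=3) hits B1=F, B2=E, B3=T, B7=T
test 4 (c=9, z=0) hits B1=F, B2=E, B3=T, B7=T
test 5 (c=4, z=6) hits B1=F, B2=E, B3=F, B4=T, B7=T
test 6 (c=9, z=5) hits B1=F, B2=E, B3=F, B4=F, B5=T, B6=E, B7=T
test 7 (c=15, z=7) hits B1=F, B2=E, B3=F, B4=F, B5=T, B6=S, B7=F
test 8 (c=8, z=0) hits B1=F, B2=E, B3=T, B7=T
together the pool reaches 11 outcomes: B1=F, B2=E, B3=T, B3=F, B4=T, B4=F, B5=T, B6=S, B6=E, B7=T, B7=F
size 1 is not enough: best union over all size-1 subsets is 7/11
size 2 is not enough: best union over all size-2 subsets is 9/11
size 3 is not enough: best union over all size-3 subsets is 10/11
size 4: inputs {1, 5, 6, 7} cover all 11 outcomes, and no lexicographically smaller subset of this size does
Answer: 1, 5, 6, 7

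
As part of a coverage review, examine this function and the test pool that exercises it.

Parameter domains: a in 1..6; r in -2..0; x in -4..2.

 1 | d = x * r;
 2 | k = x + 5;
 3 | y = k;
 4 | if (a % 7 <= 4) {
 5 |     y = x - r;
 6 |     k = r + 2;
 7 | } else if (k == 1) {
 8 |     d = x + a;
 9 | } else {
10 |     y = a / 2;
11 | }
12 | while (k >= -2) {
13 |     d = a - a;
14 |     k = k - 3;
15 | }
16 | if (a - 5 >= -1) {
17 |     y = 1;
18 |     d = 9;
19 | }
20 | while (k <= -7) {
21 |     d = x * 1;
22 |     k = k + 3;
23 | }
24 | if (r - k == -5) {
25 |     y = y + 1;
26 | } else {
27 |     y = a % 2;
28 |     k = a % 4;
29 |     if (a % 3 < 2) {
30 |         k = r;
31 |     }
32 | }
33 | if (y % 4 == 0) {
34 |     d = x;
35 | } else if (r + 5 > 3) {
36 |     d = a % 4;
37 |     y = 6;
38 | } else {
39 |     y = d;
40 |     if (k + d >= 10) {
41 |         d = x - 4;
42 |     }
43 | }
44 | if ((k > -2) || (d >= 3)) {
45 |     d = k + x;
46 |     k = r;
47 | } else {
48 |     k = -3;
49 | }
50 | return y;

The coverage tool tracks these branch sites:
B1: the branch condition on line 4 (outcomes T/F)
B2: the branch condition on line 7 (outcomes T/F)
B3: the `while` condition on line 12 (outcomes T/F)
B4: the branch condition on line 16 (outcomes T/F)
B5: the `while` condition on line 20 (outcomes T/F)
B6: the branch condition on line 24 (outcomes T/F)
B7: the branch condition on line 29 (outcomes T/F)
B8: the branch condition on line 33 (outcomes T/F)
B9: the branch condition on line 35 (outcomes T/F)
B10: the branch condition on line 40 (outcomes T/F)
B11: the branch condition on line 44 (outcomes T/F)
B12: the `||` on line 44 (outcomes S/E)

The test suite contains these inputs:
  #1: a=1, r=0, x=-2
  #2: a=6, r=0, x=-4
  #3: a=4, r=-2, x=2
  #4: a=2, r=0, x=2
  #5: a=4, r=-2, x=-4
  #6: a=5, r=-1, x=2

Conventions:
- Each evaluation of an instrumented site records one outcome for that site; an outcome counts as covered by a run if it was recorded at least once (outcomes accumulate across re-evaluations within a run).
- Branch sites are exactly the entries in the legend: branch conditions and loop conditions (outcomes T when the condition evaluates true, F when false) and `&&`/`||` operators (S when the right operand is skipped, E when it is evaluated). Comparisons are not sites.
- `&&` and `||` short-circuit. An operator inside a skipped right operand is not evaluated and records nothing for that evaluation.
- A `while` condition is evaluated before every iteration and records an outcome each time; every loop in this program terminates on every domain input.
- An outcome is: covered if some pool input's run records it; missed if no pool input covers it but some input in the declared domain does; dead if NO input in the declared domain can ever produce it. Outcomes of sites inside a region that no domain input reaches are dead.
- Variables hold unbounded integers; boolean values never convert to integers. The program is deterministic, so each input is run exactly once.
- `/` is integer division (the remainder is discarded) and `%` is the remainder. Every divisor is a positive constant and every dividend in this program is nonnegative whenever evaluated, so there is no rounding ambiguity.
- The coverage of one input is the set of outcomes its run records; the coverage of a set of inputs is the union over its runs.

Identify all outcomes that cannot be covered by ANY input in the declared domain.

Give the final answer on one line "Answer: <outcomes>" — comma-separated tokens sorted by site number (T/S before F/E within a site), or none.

exhaustive pass over the 126-input domain:
  B5=T: never recorded by any domain input -> dead
  B6=T: never recorded by any domain input -> dead
  reachable outcomes have witnesses, e.g. B1=T (e.g. a=1, r=-2, x=-4), B1=F (e.g. a=5, r=-2, x=-4), B2=T (e.g. a=5, r=-2, x=-4), B2=F (e.g. a=5, r=-2, x=-3)

Answer: B5=T, B6=T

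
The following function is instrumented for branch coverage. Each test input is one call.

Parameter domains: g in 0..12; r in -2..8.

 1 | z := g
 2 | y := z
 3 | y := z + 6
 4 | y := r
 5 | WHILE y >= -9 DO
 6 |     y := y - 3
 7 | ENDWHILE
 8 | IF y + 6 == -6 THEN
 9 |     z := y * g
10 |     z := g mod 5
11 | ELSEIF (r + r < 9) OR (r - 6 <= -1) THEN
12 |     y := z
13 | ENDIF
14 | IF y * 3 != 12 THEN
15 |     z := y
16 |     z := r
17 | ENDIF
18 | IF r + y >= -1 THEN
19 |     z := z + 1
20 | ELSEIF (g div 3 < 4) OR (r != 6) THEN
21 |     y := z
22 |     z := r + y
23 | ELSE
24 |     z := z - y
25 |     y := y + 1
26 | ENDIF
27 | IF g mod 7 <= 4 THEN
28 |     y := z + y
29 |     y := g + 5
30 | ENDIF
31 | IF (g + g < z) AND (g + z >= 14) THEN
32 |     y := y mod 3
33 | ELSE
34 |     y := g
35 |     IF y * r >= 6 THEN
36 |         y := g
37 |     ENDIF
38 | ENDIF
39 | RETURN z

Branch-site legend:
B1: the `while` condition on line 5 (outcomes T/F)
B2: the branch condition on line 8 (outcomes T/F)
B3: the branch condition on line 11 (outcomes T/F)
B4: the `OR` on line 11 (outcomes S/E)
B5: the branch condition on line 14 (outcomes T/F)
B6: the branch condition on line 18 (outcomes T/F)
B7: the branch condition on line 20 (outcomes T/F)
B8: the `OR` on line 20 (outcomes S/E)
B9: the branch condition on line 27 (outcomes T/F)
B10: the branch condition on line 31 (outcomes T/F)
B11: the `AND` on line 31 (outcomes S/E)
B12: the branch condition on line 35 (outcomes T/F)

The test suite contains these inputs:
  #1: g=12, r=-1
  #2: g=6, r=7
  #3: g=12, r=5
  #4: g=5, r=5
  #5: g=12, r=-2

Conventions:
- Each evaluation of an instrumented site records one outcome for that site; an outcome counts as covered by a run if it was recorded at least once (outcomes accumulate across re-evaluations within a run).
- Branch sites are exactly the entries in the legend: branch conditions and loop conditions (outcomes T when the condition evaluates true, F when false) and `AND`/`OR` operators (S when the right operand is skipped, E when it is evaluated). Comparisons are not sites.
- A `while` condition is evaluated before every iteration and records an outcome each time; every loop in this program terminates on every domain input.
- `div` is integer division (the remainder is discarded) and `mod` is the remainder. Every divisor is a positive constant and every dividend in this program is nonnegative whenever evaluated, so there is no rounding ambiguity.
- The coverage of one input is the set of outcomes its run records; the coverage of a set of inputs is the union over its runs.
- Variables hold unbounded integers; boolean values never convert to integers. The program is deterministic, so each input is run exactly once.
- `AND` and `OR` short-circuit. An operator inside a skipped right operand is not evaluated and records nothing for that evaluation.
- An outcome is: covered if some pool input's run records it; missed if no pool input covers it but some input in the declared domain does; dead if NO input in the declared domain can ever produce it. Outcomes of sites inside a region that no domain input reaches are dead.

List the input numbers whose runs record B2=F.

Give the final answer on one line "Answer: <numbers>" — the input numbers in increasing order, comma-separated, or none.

input #1 (g=12, r=-1): hits B2=F
input #2 (g=6, r=7): hits B2=F
input #3 (g=12, r=5): hits B2=F
input #4 (g=5, r=5): hits B2=F
input #5 (g=12, r=-2): hits B2=F

Answer: 1, 2, 3, 4, 5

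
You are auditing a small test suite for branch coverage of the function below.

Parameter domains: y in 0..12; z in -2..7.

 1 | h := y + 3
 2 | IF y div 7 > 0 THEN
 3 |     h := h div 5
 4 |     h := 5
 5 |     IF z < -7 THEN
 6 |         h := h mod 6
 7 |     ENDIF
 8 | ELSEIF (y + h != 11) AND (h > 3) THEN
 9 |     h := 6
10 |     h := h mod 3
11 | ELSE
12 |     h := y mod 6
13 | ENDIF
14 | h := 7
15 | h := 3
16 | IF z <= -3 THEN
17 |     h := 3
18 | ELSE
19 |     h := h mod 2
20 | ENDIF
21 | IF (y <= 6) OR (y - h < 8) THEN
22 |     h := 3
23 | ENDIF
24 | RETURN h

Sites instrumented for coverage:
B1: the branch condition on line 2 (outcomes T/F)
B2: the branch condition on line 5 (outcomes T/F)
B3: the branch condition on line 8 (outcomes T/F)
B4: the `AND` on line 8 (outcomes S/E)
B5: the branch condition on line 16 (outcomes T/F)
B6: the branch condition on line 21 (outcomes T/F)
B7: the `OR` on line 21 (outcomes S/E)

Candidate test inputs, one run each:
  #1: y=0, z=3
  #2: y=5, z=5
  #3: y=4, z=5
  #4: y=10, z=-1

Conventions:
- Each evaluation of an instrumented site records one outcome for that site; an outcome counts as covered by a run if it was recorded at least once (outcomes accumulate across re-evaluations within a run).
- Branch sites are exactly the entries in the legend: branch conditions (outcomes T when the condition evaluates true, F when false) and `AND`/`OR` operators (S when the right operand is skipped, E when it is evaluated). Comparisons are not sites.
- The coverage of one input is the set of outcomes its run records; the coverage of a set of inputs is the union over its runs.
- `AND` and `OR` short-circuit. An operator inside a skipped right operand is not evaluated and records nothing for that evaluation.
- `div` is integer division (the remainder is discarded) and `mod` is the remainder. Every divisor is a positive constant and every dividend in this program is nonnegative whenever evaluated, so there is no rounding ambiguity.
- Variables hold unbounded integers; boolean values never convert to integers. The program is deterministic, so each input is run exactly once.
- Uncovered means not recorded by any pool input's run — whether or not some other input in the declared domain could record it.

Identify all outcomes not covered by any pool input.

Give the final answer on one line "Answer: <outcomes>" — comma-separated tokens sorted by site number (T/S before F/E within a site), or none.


test 1 (y=0, z=3) fires B1->F, B4->E, B3->F, B5->F, B7->S, B6->T; hits B1=F, B3=F, B4=E, B5=F, B6=T, B7=S
test 2 (y=5, z=5) fires B1->F, B4->E, B3->T, B5->F, B7->S, B6->T; hits B1=F, B3=T, B4=E, B5=F, B6=T, B7=S
test 3 (y=4, z=5) fires B1->F, B4->S, B3->F, B5->F, B7->S, B6->T; hits B1=F, B3=F, B4=S, B5=F, B6=T, B7=S
test 4 (y=10, z=-1) fires B1->T, B2->F, B5->F, B7->E, B6->F; hits B1=T, B2=F, B5=F, B6=F, B7=E
union over the pool: B1=T, B1=F, B2=F, B3=T, B3=F, B4=S, B4=E, B5=F, B6=T, B6=F, B7=S, B7=E
uncovered (2 of 14): B2=T, B5=T
Answer: B2=T, B5=T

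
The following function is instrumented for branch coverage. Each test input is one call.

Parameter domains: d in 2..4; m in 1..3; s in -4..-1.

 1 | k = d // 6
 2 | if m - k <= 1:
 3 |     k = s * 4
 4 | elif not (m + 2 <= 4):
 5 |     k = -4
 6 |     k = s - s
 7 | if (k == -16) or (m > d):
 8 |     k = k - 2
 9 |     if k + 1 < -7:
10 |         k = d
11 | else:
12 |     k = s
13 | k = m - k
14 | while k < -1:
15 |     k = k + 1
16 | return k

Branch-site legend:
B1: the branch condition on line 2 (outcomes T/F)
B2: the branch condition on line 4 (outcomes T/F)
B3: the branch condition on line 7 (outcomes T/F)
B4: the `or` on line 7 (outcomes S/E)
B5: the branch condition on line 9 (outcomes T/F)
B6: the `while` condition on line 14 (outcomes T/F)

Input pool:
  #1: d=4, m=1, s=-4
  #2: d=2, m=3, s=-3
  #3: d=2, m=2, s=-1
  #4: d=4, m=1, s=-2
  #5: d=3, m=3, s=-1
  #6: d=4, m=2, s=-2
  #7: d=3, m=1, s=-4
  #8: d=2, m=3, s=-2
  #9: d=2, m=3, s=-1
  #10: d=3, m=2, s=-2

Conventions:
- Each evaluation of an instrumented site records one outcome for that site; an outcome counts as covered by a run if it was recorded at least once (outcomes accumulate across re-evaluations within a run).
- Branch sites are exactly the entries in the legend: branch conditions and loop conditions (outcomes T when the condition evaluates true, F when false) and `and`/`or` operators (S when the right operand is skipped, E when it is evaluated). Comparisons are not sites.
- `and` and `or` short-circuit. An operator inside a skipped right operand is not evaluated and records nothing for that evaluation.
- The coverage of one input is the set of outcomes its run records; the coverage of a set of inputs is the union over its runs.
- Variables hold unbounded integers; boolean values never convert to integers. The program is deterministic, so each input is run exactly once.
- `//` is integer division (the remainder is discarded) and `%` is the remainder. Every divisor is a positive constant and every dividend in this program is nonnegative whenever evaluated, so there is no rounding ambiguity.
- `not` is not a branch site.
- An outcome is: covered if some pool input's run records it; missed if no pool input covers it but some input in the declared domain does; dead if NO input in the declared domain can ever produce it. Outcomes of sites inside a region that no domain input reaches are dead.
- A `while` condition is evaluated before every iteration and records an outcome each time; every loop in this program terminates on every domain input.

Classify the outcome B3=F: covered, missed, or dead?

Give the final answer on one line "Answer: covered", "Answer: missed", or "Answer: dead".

B3=F is recorded by pool input(s) 3, 4, 5, 6, 10 -> covered

Answer: covered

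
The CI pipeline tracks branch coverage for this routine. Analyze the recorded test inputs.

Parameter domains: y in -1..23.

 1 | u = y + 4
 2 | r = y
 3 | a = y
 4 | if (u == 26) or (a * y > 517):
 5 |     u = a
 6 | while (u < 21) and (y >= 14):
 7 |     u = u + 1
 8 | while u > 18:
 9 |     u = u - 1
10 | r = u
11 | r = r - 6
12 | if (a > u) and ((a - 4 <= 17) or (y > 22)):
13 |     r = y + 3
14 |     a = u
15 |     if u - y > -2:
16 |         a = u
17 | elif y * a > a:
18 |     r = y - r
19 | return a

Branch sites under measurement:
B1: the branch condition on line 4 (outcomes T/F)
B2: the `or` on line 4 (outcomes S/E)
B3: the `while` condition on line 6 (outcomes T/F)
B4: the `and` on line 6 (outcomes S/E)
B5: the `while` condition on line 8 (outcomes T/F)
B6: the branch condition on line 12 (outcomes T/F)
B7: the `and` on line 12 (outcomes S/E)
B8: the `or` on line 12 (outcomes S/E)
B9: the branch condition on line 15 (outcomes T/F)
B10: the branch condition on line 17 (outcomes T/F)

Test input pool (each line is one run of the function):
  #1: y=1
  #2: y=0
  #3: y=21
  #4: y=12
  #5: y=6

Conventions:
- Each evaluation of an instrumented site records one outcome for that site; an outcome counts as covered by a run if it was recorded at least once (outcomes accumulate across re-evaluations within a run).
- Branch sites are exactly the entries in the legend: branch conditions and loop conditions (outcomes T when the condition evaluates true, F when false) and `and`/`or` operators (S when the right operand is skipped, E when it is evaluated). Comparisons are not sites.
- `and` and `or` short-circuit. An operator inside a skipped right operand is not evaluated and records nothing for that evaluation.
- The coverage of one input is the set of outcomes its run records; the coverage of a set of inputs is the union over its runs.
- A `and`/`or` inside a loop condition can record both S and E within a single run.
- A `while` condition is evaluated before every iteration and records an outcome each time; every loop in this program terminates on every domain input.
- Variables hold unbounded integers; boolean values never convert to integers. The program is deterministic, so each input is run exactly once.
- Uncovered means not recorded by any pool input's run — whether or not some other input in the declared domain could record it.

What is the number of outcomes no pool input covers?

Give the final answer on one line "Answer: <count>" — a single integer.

#1 (y=1) -> B2->E, B1->F, B4->E, B3->F, B5->F, B7->S, B6->F, B10->F; covered: B1=F, B2=E, B3=F, B4=E, B5=F, B6=F, B7=S, B10=F
#2 (y=0) -> B2->E, B1->F, B4->E, B3->F, B5->F, B7->S, B6->F, B10->F; covered: B1=F, B2=E, B3=F, B4=E, B5=F, B6=F, B7=S, B10=F
#3 (y=21) -> B2->E, B1->F, B4->S, B3->F, B5->T, B5->T, B5->T, B5->T, B5->T, B5->T, B5->T, B5->F, B7->E, B8->S, ...; covered: B1=F, B2=E, B3=F, B4=S, B5=T, B5=F, B6=T, B7=E, B8=S, B9=F
#4 (y=12) -> B2->E, B1->F, B4->E, B3->F, B5->F, B7->S, B6->F, B10->T; covered: B1=F, B2=E, B3=F, B4=E, B5=F, B6=F, B7=S, B10=T
#5 (y=6) -> B2->E, B1->F, B4->E, B3->F, B5->F, B7->S, B6->F, B10->T; covered: B1=F, B2=E, B3=F, B4=E, B5=F, B6=F, B7=S, B10=T
union over the pool: B1=F, B2=E, B3=F, B4=S, B4=E, B5=T, B5=F, B6=T, B6=F, B7=S, B7=E, B8=S, B9=F, B10=T, B10=F
uncovered (5 of 20): B1=T, B2=S, B3=T, B8=E, B9=T

Answer: 5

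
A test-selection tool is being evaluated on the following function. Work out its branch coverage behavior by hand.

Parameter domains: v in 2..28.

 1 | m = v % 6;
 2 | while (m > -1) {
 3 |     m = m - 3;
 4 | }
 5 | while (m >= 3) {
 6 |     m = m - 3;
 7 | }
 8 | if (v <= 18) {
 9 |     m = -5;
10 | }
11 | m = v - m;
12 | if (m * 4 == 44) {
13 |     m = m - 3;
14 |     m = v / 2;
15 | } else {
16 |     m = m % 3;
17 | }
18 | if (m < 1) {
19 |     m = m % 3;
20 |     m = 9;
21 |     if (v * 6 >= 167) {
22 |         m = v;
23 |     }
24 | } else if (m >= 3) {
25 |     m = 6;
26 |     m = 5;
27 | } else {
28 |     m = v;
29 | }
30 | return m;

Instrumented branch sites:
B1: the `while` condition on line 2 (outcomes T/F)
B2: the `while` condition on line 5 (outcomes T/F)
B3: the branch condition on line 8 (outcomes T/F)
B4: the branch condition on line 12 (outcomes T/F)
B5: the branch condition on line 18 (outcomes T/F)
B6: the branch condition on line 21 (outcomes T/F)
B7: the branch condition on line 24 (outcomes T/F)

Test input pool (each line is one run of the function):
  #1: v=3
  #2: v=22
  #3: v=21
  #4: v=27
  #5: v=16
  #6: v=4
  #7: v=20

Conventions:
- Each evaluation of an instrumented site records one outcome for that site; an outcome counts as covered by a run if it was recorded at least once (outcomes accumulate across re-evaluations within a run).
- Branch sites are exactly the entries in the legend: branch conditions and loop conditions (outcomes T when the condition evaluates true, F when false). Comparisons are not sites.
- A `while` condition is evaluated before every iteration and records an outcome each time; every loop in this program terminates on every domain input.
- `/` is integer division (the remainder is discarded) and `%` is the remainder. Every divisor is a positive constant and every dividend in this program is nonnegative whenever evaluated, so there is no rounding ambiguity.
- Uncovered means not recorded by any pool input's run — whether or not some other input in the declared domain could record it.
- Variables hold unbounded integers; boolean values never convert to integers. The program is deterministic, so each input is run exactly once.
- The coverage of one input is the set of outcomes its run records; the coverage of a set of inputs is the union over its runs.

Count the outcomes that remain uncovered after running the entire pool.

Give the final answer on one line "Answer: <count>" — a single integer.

run #1 (v=3) runs B1->T, B1->T, B1->F, B2->F, B3->T, B4->F, B5->F, B7->F; records B1=T, B1=F, B2=F, B3=T, B4=F, B5=F, B7=F
run #2 (v=22) runs B1->T, B1->T, B1->F, B2->F, B3->F, B4->F, B5->T, B6->F; records B1=T, B1=F, B2=F, B3=F, B4=F, B5=T, B6=F
run #3 (v=21) runs B1->T, B1->T, B1->F, B2->F, B3->F, B4->F, B5->T, B6->F; records B1=T, B1=F, B2=F, B3=F, B4=F, B5=T, B6=F
run #4 (v=27) runs B1->T, B1->T, B1->F, B2->F, B3->F, B4->F, B5->T, B6->F; records B1=T, B1=F, B2=F, B3=F, B4=F, B5=T, B6=F
run #5 (v=16) runs B1->T, B1->T, B1->F, B2->F, B3->T, B4->F, B5->T, B6->F; records B1=T, B1=F, B2=F, B3=T, B4=F, B5=T, B6=F
run #6 (v=4) runs B1->T, B1->T, B1->F, B2->F, B3->T, B4->F, B5->T, B6->F; records B1=T, B1=F, B2=F, B3=T, B4=F, B5=T, B6=F
run #7 (v=20) runs B1->T, B1->F, B2->F, B3->F, B4->F, B5->T, B6->F; records B1=T, B1=F, B2=F, B3=F, B4=F, B5=T, B6=F
union over the pool: B1=T, B1=F, B2=F, B3=T, B3=F, B4=F, B5=T, B5=F, B6=F, B7=F
uncovered (4 of 14): B2=T, B4=T, B6=T, B7=T

Answer: 4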